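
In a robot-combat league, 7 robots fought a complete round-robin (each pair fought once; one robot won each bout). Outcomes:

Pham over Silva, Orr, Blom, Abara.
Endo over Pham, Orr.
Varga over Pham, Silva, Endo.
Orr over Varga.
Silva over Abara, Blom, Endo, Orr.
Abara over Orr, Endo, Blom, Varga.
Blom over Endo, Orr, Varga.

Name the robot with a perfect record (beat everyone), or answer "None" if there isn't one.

Highest win total is Silva with 4 (out of 6 possible).
Silva lost to Pham, Varga, so no robot went undefeated.

None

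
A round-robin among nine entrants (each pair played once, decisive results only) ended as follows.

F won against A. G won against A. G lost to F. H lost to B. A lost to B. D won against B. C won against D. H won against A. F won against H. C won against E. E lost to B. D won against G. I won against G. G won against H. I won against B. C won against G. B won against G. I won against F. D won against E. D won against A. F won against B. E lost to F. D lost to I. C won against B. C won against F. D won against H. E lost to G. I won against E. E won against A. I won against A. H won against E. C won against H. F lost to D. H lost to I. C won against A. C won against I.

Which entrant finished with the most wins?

C

Win totals: A 0, B 4, C 8, D 6, E 1, F 5, G 3, H 2, I 7.
C leads with 8 wins (next highest: 7).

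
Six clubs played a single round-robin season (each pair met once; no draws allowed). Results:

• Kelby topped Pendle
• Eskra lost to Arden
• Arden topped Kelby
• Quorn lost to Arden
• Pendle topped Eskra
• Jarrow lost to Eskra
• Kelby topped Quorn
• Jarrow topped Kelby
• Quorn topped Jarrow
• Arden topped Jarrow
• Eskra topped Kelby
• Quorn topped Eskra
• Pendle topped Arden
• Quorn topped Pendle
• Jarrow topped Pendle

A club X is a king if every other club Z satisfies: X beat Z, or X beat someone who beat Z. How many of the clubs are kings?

5

Pendle reaches everyone (king).
Jarrow reaches everyone (king).
Kelby reaches everyone (king).
Arden reaches everyone (king).
Quorn reaches everyone (king).
Eskra cannot reach Arden in two steps.
Kings: Pendle, Jarrow, Kelby, Arden, Quorn — 5.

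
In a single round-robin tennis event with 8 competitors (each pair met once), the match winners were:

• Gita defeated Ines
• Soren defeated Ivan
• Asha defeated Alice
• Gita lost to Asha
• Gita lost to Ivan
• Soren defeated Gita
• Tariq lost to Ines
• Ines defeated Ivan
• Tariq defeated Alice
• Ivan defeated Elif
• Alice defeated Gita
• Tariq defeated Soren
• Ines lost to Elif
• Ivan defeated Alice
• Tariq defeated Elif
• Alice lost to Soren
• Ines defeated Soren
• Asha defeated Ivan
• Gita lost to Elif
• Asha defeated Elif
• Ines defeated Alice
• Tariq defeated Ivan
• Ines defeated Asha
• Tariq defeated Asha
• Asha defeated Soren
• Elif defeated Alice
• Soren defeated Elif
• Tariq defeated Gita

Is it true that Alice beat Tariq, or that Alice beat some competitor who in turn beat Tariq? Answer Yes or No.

Alice did not beat Tariq directly.
Alice beat Gita, but each of them lost to Tariq. No two-step path.

No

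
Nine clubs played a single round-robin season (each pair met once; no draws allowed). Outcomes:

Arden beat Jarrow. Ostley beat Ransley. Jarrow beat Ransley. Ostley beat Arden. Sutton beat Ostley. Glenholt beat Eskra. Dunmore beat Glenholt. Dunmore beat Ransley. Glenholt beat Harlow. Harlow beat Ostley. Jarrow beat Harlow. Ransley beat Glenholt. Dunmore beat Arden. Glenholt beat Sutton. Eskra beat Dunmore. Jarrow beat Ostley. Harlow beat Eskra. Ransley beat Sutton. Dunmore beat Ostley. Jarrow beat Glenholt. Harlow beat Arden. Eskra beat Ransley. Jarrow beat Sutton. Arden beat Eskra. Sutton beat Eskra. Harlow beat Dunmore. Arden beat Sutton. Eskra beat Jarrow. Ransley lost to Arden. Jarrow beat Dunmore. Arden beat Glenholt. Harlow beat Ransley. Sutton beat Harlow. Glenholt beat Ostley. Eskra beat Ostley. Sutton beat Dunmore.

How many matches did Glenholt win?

Glenholt's results: beat Ostley, Sutton, Harlow, Eskra; lost to Ransley, Arden, Jarrow, Dunmore.
That is 4 wins.

4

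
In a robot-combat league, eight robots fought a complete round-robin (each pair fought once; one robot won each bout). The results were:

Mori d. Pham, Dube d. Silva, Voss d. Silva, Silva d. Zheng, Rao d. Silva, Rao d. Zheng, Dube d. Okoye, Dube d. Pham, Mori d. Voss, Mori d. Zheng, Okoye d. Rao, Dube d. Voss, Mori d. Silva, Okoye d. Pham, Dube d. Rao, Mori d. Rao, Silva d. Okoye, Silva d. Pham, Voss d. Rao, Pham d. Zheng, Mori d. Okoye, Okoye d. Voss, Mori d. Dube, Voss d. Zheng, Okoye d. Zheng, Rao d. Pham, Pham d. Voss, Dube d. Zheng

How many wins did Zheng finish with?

Zheng's results: beat no one; lost to Dube, Rao, Mori, Voss, Okoye, Silva, Pham.
That is 0 wins.

0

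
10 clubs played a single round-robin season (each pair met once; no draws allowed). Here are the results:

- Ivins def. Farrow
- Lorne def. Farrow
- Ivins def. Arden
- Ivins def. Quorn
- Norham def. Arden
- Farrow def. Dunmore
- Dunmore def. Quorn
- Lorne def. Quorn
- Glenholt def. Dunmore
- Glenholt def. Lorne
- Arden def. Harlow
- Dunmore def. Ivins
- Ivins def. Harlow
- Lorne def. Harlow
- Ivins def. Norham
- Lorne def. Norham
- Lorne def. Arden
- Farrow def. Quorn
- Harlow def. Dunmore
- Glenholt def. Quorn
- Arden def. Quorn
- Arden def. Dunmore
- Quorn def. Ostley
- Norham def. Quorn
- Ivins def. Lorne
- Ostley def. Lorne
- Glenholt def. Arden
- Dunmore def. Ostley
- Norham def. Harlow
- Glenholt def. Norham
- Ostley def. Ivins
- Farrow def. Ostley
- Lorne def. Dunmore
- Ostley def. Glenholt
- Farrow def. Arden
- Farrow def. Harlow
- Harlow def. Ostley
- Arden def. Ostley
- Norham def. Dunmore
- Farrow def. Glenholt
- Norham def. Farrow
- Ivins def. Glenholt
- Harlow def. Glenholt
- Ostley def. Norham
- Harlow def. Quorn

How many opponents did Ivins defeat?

Ivins' results: beat Quorn, Farrow, Glenholt, Arden, Harlow, Lorne, Norham; lost to Dunmore, Ostley.
That is 7 wins.

7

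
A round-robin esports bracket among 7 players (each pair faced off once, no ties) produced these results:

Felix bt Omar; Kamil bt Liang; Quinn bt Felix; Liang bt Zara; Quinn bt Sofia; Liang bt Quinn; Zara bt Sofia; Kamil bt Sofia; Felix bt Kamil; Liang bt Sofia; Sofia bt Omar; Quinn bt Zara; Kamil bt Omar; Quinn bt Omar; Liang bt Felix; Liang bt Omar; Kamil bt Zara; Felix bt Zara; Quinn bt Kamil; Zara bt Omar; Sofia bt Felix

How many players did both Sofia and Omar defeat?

Sofia beat: Omar, Felix.
Omar beat: no one.
No one was beaten by both.

0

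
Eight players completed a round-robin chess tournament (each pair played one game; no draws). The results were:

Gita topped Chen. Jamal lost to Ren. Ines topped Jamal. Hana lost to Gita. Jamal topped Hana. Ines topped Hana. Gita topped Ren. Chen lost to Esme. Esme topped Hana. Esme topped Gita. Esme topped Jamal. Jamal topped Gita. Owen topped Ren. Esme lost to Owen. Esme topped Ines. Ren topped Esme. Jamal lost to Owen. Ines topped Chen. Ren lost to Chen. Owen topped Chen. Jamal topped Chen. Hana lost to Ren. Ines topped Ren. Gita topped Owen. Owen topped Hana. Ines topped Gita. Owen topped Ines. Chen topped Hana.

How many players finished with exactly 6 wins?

Win totals: Gita 4, Esme 5, Ren 3, Chen 2, Jamal 3, Ines 5, Hana 0, Owen 6.
Exactly 6: Owen — 1 player.

1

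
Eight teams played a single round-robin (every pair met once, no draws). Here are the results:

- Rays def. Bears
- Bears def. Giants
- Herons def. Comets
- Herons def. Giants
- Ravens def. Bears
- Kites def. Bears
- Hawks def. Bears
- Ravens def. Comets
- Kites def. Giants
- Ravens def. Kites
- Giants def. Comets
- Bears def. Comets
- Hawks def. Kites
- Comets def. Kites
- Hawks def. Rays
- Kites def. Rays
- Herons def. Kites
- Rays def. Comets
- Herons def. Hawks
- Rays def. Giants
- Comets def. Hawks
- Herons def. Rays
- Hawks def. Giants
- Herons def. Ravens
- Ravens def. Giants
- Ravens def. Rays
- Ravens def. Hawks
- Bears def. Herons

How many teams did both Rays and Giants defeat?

1

Rays beat: Giants, Bears, Comets.
Giants beat: Comets.
Both beat: Comets — 1.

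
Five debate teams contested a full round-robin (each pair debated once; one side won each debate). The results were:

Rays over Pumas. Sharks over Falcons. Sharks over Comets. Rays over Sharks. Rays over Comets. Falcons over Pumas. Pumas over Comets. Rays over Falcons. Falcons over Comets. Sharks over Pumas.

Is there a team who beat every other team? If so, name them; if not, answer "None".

Rays

Rays has 4 wins out of 4 opponents — a perfect record.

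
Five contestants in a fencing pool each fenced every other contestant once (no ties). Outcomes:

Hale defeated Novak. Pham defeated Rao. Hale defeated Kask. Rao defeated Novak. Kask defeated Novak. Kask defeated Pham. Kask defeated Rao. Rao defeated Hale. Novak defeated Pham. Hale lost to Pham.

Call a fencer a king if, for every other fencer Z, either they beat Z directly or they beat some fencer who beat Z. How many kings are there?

Kask reaches everyone (king).
Novak cannot reach Kask in two steps.
Rao reaches everyone (king).
Pham reaches everyone (king).
Hale reaches everyone (king).
Kings: Kask, Rao, Pham, Hale — 4.

4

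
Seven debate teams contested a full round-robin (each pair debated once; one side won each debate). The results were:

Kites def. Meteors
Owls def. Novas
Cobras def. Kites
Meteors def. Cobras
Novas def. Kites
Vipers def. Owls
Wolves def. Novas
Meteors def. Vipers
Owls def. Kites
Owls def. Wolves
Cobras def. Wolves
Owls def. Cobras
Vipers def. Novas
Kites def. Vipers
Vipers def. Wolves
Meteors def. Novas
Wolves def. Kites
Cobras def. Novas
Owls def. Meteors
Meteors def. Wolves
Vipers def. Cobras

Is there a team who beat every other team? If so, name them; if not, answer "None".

Highest win total is Owls with 5 (out of 6 possible).
Owls lost to Vipers, so no team went undefeated.

None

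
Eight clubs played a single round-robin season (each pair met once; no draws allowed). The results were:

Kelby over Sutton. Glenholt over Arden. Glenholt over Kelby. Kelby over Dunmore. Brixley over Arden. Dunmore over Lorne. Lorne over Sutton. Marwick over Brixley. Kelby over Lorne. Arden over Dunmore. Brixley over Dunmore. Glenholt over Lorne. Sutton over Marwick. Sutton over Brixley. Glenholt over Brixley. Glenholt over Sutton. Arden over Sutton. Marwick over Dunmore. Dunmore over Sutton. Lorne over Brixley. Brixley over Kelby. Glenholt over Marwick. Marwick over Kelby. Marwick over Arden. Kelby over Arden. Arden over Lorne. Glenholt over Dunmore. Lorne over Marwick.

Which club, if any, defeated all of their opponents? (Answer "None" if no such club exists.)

Glenholt has 7 wins out of 7 opponents — a perfect record.

Glenholt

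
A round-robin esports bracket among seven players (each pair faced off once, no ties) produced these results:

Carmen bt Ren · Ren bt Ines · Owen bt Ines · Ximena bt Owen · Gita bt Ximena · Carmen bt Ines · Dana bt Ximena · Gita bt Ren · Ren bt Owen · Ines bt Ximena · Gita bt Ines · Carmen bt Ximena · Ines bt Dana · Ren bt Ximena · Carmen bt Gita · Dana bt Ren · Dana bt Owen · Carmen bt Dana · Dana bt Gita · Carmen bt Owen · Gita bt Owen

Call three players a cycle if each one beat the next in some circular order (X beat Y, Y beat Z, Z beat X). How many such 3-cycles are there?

4

Win totals: Owen 1, Dana 4, Ren 3, Carmen 6, Ines 2, Gita 4, Ximena 1.
A player with w wins dominates both others in C(w,2) triples; summing gives 0 + 6 + 3 + 15 + 1 + 6 + 0 = 31 transitive triples.
Total triples C(7,3) = 35, so cyclic triples = 35 − 31 = 4.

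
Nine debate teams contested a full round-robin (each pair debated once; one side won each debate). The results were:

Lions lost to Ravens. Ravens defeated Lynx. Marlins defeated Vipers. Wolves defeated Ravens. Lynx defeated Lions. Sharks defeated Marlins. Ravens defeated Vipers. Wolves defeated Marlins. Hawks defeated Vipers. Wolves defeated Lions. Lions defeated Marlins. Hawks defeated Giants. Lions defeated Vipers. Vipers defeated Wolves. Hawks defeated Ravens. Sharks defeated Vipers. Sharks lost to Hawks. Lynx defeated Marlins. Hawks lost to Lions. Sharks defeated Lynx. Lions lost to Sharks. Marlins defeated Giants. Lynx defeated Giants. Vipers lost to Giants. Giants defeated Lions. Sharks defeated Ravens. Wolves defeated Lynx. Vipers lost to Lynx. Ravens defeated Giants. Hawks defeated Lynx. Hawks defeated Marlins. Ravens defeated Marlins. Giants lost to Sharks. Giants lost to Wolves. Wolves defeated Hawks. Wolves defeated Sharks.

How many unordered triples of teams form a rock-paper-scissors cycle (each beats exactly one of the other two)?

12

Win totals: Marlins 2, Lynx 4, Lions 3, Ravens 5, Wolves 7, Vipers 1, Giants 2, Sharks 6, Hawks 6.
A team with w wins dominates both others in C(w,2) triples; summing gives 1 + 6 + 3 + 10 + 21 + 0 + 1 + 15 + 15 = 72 transitive triples.
Total triples C(9,3) = 84, so cyclic triples = 84 − 72 = 12.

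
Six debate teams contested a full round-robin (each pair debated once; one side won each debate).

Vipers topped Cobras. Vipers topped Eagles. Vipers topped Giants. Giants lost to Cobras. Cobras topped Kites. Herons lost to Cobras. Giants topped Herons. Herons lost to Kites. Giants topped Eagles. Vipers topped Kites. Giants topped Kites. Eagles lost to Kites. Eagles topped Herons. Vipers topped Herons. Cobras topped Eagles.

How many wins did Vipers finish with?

Vipers' results: beat Herons, Eagles, Kites, Giants, Cobras; lost to no one.
That is 5 wins.

5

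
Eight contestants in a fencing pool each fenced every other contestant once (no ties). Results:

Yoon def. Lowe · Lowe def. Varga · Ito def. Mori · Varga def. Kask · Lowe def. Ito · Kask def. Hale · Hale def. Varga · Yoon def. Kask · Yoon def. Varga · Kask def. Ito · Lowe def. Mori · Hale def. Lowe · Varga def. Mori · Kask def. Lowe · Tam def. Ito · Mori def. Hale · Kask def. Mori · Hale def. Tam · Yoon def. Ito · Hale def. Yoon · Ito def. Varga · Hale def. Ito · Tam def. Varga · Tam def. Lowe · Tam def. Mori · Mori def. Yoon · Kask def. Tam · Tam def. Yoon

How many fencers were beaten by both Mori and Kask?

Mori beat: Yoon, Hale.
Kask beat: Mori, Lowe, Ito, Tam, Hale.
Both beat: Hale — 1.

1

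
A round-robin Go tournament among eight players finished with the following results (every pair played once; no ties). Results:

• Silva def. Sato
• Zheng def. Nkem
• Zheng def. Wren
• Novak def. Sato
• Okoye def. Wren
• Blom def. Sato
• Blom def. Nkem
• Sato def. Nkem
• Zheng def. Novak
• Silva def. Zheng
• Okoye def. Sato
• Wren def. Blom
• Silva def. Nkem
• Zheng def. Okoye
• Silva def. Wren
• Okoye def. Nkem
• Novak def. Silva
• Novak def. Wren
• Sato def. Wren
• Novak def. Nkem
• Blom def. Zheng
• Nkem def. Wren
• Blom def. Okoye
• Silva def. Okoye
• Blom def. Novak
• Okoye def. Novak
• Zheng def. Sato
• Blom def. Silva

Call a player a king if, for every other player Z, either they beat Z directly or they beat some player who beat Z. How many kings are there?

5

Sato cannot reach Zheng, Okoye, Silva, Novak in two steps.
Zheng reaches everyone (king).
Wren reaches everyone (king).
Okoye cannot reach Zheng in two steps.
Silva reaches everyone (king).
Blom reaches everyone (king).
Novak reaches everyone (king).
Nkem cannot reach Sato, Zheng, Okoye, Silva, Novak in two steps.
Kings: Zheng, Wren, Silva, Blom, Novak — 5.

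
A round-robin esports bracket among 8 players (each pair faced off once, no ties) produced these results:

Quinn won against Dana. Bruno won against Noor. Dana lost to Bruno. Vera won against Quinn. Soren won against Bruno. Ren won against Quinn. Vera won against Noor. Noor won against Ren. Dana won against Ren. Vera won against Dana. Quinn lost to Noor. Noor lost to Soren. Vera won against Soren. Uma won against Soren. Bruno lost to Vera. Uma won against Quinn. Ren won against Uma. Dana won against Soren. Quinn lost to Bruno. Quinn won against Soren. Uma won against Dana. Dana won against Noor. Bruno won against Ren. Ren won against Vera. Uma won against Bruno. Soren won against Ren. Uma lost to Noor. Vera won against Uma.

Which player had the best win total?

Win totals: Quinn 2, Vera 6, Uma 4, Ren 3, Noor 3, Dana 3, Bruno 4, Soren 3.
Vera leads with 6 wins (next highest: 4).

Vera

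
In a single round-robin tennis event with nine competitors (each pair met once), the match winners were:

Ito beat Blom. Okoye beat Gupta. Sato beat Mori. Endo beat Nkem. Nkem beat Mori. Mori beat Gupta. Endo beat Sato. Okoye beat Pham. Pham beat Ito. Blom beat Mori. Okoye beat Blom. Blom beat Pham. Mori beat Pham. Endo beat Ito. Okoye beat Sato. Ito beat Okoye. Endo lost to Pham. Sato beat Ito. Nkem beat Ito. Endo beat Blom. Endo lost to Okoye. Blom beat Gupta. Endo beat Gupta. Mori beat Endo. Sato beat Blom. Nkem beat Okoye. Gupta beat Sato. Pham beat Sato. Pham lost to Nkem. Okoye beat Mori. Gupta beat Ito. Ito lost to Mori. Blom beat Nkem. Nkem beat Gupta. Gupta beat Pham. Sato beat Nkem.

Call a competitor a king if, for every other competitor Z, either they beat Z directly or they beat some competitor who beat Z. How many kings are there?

9

Gupta reaches everyone (king).
Ito reaches everyone (king).
Nkem reaches everyone (king).
Mori reaches everyone (king).
Blom reaches everyone (king).
Sato reaches everyone (king).
Pham reaches everyone (king).
Endo reaches everyone (king).
Okoye reaches everyone (king).
Kings: Gupta, Ito, Nkem, Mori, Blom, Sato, Pham, Endo, Okoye — 9.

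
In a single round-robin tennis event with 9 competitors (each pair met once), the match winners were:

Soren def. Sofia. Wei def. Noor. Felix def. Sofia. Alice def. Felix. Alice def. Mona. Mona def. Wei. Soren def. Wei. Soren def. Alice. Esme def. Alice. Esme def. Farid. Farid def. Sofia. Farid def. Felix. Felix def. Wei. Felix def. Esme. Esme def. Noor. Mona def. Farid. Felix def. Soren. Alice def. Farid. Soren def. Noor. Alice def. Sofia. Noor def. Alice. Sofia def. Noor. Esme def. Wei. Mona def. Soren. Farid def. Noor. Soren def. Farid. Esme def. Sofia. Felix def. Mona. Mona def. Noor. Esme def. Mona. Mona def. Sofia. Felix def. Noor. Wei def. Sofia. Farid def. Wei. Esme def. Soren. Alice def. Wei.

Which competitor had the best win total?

Win totals: Esme 7, Farid 4, Soren 5, Felix 6, Wei 2, Sofia 1, Alice 5, Mona 5, Noor 1.
Esme leads with 7 wins (next highest: 6).

Esme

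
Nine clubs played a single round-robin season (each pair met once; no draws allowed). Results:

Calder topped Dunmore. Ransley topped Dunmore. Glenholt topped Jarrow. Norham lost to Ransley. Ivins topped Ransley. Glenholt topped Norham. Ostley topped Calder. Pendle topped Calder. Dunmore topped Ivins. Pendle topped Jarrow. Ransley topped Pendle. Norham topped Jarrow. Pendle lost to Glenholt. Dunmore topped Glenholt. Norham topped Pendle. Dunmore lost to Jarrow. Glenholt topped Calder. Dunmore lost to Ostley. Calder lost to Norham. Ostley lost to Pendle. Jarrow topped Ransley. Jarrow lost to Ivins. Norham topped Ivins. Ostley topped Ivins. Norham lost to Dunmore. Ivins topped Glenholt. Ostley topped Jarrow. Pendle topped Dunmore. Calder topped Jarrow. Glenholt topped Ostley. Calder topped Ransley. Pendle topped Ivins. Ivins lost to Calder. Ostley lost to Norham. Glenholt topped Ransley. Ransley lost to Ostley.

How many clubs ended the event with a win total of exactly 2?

1

Win totals: Norham 5, Dunmore 3, Jarrow 2, Glenholt 6, Ivins 3, Pendle 5, Ransley 3, Calder 4, Ostley 5.
Exactly 2: Jarrow — 1 club.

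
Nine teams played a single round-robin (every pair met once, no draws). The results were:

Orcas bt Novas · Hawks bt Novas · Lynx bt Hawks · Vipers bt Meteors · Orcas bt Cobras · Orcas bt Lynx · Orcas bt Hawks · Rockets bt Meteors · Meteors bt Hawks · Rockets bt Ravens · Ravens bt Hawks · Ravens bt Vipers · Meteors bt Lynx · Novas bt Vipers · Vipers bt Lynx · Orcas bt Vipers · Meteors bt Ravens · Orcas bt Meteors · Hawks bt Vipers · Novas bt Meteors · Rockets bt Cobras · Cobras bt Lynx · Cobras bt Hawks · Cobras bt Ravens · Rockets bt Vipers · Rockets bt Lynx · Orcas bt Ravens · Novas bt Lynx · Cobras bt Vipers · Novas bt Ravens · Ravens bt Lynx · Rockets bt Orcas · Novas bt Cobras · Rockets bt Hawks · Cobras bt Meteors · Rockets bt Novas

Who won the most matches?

Rockets

Win totals: Ravens 3, Vipers 2, Cobras 5, Meteors 3, Orcas 7, Lynx 1, Novas 5, Hawks 2, Rockets 8.
Rockets leads with 8 wins (next highest: 7).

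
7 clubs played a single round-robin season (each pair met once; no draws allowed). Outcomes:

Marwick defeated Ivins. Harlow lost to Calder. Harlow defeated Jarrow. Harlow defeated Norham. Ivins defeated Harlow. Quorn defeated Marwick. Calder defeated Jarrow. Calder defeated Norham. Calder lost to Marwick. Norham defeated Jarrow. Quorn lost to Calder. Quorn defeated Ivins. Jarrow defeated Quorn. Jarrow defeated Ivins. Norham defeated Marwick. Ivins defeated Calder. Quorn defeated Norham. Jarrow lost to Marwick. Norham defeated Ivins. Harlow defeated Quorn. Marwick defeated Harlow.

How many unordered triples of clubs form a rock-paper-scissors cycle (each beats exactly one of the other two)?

Win totals: Ivins 2, Jarrow 2, Marwick 4, Quorn 3, Harlow 3, Calder 4, Norham 3.
A club with w wins dominates both others in C(w,2) triples; summing gives 1 + 1 + 6 + 3 + 3 + 6 + 3 = 23 transitive triples.
Total triples C(7,3) = 35, so cyclic triples = 35 − 23 = 12.

12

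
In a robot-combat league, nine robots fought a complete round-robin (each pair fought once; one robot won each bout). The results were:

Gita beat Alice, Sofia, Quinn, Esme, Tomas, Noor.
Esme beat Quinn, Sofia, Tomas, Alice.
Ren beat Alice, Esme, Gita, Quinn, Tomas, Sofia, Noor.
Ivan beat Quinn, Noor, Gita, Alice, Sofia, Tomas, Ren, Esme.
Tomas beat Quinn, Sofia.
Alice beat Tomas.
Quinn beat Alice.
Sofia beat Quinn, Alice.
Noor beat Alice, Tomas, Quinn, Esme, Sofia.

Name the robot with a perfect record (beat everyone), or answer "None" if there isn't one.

Ivan has 8 wins out of 8 opponents — a perfect record.

Ivan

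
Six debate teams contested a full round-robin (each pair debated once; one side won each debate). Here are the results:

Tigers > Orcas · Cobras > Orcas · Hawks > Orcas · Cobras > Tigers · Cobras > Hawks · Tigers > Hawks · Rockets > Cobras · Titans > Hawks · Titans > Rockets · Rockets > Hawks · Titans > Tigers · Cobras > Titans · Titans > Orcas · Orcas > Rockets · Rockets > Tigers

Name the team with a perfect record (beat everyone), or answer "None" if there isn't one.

Highest win total is Titans with 4 (out of 5 possible).
Titans lost to Cobras, so no team went undefeated.

None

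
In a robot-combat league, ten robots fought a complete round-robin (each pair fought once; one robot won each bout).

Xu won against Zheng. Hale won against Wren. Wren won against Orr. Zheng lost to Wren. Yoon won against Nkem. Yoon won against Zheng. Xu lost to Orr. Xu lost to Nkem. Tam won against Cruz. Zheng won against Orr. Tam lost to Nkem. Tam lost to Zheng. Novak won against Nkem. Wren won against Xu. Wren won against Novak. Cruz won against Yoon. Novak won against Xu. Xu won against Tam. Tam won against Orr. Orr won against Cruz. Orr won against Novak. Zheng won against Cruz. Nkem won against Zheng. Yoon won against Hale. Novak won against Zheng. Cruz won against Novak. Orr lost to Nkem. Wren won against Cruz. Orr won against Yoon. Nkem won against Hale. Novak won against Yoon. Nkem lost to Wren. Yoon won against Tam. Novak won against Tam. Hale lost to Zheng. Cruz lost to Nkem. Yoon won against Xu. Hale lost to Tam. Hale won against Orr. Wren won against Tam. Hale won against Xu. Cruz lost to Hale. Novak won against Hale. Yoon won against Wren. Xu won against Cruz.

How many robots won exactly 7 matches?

Win totals: Yoon 6, Nkem 6, Tam 3, Orr 4, Xu 3, Wren 7, Novak 6, Zheng 4, Cruz 2, Hale 4.
Exactly 7: Wren — 1 robot.

1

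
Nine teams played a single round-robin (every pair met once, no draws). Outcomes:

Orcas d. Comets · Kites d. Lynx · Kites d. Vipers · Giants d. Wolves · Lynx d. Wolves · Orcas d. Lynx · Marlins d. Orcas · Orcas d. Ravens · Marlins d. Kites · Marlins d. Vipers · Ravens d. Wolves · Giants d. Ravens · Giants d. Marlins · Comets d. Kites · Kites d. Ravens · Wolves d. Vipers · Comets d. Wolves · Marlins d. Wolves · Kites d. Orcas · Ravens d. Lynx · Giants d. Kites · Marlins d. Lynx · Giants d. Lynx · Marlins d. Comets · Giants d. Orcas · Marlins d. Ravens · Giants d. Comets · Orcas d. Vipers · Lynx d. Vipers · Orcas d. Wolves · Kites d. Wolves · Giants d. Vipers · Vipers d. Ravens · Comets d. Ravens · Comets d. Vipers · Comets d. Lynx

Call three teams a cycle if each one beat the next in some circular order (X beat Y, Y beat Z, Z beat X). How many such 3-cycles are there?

Win totals: Marlins 7, Kites 5, Vipers 1, Ravens 2, Comets 5, Giants 8, Wolves 1, Lynx 2, Orcas 5.
A team with w wins dominates both others in C(w,2) triples; summing gives 21 + 10 + 0 + 1 + 10 + 28 + 0 + 1 + 10 = 81 transitive triples.
Total triples C(9,3) = 84, so cyclic triples = 84 − 81 = 3.

3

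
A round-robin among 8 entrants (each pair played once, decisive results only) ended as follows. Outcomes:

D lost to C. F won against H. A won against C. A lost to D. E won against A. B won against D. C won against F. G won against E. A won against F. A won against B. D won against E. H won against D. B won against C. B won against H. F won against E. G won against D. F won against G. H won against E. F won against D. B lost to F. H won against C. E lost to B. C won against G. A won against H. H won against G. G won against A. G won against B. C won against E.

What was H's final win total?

4

H's results: beat C, D, E, G; lost to A, B, F.
That is 4 wins.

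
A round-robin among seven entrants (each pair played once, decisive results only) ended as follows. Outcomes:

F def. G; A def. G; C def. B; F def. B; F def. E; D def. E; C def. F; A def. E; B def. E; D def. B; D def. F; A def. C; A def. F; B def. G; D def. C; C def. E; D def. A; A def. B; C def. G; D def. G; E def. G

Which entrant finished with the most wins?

D

Win totals: A 5, B 2, C 4, D 6, E 1, F 3, G 0.
D leads with 6 wins (next highest: 5).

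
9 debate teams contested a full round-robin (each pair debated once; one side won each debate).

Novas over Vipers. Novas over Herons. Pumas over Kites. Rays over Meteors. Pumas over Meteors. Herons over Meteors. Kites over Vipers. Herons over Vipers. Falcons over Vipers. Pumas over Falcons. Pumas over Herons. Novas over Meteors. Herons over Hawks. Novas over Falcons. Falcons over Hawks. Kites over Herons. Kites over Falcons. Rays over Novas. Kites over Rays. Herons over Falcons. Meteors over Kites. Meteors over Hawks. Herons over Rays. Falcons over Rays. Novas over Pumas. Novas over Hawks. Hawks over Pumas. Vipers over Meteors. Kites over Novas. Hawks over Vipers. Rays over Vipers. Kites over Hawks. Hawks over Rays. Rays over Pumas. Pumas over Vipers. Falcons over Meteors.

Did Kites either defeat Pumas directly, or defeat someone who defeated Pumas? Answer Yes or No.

Yes

Kites did not beat Pumas directly.
Kites beat Hawks, Falcons, Rays, Herons, Novas, Vipers. Of those, Hawks beat Pumas.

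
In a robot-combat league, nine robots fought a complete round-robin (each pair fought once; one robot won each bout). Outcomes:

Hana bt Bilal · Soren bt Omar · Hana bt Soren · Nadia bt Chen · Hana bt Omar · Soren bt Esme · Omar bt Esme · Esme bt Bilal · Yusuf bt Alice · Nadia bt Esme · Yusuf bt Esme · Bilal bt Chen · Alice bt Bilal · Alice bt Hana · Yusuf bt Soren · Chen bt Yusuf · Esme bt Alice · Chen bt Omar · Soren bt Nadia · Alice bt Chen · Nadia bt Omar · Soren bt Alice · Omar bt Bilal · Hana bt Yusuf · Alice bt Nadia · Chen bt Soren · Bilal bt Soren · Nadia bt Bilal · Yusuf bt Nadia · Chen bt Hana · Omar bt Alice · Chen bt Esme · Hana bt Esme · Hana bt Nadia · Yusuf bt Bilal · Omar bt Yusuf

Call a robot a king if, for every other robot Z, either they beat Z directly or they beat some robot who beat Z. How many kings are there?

Alice reaches everyone (king).
Omar reaches everyone (king).
Chen reaches everyone (king).
Soren reaches everyone (king).
Nadia reaches everyone (king).
Bilal reaches everyone (king).
Hana reaches everyone (king).
Esme cannot reach Omar, Yusuf in two steps.
Yusuf reaches everyone (king).
Kings: Alice, Omar, Chen, Soren, Nadia, Bilal, Hana, Yusuf — 8.

8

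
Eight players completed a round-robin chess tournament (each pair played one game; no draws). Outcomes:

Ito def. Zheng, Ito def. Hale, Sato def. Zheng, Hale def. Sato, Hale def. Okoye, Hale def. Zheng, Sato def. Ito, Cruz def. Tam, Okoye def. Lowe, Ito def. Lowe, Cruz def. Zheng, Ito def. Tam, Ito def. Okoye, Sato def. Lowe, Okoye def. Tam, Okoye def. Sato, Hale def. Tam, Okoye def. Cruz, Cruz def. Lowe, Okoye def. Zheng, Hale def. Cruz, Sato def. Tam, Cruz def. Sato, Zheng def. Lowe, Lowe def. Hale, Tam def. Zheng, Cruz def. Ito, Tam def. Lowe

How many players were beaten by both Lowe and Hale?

0

Lowe beat: Hale.
Hale beat: Okoye, Tam, Sato, Cruz, Zheng.
No one was beaten by both.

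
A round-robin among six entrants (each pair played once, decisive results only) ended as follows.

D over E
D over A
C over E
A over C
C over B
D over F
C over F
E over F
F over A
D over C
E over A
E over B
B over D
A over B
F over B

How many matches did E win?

3

E's results: beat A, B, F; lost to C, D.
That is 3 wins.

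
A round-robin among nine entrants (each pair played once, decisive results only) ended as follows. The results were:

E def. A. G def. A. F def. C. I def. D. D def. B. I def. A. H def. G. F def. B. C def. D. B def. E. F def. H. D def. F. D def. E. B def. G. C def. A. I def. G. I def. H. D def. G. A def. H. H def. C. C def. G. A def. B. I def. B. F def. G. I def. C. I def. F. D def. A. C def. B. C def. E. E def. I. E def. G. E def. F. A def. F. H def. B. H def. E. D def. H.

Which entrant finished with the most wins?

I

Win totals: A 3, B 2, C 5, D 6, E 4, F 4, G 1, H 4, I 7.
I leads with 7 wins (next highest: 6).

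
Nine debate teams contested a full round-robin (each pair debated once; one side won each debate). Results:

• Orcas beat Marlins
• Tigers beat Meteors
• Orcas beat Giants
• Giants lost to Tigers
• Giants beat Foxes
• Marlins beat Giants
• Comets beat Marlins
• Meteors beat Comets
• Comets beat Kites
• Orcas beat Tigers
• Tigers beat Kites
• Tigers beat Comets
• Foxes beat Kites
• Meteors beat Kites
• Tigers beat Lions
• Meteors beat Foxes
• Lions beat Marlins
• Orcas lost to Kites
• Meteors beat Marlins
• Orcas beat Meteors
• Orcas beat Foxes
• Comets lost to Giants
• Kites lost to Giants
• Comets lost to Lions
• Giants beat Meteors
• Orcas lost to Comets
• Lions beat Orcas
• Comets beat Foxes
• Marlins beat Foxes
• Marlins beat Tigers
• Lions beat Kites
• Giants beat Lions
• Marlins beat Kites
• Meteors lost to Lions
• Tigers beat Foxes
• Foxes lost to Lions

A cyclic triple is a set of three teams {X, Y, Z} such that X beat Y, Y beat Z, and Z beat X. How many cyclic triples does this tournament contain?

Win totals: Foxes 1, Lions 6, Giants 5, Tigers 6, Orcas 5, Kites 1, Marlins 4, Meteors 4, Comets 4.
A team with w wins dominates both others in C(w,2) triples; summing gives 0 + 15 + 10 + 15 + 10 + 0 + 6 + 6 + 6 = 68 transitive triples.
Total triples C(9,3) = 84, so cyclic triples = 84 − 68 = 16.

16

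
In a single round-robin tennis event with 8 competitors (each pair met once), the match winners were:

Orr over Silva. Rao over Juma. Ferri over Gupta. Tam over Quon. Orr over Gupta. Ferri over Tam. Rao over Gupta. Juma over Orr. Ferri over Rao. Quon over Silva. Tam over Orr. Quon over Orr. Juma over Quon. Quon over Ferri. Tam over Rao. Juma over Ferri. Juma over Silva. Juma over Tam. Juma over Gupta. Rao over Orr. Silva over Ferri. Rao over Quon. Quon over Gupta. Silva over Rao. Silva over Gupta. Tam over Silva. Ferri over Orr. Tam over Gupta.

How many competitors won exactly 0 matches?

1

Win totals: Juma 6, Quon 4, Rao 4, Ferri 4, Orr 2, Gupta 0, Tam 5, Silva 3.
Exactly 0: Gupta — 1 competitor.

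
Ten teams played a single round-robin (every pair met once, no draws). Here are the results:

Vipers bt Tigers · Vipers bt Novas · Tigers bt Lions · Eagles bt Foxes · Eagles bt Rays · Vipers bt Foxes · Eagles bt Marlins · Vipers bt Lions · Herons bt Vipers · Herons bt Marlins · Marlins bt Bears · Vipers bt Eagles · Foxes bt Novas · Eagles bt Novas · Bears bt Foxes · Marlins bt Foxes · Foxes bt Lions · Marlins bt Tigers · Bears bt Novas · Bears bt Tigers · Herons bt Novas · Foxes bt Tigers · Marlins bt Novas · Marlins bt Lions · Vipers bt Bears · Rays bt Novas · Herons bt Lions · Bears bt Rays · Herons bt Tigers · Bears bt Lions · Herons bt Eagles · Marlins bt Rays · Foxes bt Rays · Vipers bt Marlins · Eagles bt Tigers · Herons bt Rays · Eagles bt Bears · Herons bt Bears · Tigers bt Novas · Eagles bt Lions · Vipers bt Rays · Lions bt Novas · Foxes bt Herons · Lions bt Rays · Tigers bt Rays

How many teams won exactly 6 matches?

1

Win totals: Novas 0, Marlins 6, Lions 2, Rays 1, Bears 5, Tigers 3, Herons 8, Eagles 7, Vipers 8, Foxes 5.
Exactly 6: Marlins — 1 team.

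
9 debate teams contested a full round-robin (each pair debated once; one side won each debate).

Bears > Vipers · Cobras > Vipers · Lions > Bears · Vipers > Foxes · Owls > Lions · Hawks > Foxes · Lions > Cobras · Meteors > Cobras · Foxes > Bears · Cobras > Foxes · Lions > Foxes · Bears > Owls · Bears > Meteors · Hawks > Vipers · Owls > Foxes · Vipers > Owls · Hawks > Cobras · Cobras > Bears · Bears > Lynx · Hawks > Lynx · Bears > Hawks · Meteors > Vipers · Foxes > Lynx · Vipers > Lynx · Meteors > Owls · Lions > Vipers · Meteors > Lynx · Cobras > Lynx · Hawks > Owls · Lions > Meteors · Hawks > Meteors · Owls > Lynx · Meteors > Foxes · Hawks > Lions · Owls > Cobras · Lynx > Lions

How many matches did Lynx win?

1

Lynx's results: beat Lions; lost to Cobras, Hawks, Vipers, Meteors, Foxes, Bears, Owls.
That is 1 win.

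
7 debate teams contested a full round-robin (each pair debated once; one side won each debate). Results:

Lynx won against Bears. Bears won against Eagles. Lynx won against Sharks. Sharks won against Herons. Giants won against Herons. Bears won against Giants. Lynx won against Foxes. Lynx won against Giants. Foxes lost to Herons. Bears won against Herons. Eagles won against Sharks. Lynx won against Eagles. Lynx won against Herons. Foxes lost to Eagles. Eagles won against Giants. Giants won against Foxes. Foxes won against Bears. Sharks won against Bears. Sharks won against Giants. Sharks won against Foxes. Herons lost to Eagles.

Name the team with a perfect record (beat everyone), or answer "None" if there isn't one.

Lynx has 6 wins out of 6 opponents — a perfect record.

Lynx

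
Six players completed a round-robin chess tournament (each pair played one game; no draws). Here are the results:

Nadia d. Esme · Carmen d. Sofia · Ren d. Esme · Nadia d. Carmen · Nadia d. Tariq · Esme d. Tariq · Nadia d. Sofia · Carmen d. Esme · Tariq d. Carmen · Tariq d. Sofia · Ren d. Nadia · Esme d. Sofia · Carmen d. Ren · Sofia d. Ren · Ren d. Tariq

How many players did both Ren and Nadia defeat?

Ren beat: Esme, Tariq, Nadia.
Nadia beat: Sofia, Esme, Tariq, Carmen.
Both beat: Esme, Tariq — 2.

2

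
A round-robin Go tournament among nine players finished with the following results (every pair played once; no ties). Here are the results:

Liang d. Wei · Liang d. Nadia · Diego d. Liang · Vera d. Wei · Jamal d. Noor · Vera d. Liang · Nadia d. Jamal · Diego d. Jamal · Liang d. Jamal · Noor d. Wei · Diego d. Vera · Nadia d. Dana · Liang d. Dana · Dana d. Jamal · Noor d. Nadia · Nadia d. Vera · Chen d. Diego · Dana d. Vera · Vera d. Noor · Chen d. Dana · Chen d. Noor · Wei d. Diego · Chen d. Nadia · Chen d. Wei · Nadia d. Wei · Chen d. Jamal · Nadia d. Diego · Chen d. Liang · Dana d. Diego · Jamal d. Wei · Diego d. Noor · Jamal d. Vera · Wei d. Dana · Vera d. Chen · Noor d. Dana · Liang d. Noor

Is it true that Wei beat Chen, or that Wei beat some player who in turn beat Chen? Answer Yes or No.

Wei did not beat Chen directly.
Wei beat Diego, Dana, but each of them lost to Chen. No two-step path.

No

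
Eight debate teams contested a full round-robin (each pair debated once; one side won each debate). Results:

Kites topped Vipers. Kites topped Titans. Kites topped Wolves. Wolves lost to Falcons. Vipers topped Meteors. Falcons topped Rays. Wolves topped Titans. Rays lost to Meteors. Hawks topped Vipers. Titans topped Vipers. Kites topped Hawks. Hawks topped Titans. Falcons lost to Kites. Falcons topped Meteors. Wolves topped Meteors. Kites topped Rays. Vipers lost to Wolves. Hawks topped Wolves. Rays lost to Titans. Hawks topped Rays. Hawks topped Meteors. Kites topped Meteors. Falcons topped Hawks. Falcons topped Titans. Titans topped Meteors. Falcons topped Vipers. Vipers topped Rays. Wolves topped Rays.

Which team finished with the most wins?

Win totals: Rays 0, Titans 3, Hawks 5, Wolves 4, Falcons 6, Vipers 2, Meteors 1, Kites 7.
Kites leads with 7 wins (next highest: 6).

Kites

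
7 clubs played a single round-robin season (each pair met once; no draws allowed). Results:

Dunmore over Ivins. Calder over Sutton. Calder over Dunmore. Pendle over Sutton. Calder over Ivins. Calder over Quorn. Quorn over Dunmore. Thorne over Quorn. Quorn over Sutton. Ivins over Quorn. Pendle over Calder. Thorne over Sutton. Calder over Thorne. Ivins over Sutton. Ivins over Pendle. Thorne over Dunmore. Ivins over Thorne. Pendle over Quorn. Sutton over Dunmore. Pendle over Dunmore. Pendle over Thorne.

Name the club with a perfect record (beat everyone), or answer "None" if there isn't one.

Highest win total is Pendle with 5 (out of 6 possible).
Pendle lost to Ivins, so no club went undefeated.

None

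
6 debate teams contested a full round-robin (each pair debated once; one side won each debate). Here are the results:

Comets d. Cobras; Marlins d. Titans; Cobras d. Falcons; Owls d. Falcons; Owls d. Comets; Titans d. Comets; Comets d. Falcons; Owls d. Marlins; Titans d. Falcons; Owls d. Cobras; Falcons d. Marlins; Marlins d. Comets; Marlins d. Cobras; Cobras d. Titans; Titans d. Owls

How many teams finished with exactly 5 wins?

0

Win totals: Comets 2, Owls 4, Falcons 1, Cobras 2, Marlins 3, Titans 3.
No team has exactly 5 wins.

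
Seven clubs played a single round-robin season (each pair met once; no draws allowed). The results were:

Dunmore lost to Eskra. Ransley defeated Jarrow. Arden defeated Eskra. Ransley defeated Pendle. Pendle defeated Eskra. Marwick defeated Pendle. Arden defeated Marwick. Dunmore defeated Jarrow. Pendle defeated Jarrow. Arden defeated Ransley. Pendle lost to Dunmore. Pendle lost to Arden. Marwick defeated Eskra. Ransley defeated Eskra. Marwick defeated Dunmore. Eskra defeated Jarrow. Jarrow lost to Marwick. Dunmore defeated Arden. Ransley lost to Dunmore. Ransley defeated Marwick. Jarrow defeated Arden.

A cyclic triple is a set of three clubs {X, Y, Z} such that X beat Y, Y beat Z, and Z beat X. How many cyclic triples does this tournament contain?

Win totals: Dunmore 4, Arden 4, Jarrow 1, Pendle 2, Ransley 4, Marwick 4, Eskra 2.
A club with w wins dominates both others in C(w,2) triples; summing gives 6 + 6 + 0 + 1 + 6 + 6 + 1 = 26 transitive triples.
Total triples C(7,3) = 35, so cyclic triples = 35 − 26 = 9.

9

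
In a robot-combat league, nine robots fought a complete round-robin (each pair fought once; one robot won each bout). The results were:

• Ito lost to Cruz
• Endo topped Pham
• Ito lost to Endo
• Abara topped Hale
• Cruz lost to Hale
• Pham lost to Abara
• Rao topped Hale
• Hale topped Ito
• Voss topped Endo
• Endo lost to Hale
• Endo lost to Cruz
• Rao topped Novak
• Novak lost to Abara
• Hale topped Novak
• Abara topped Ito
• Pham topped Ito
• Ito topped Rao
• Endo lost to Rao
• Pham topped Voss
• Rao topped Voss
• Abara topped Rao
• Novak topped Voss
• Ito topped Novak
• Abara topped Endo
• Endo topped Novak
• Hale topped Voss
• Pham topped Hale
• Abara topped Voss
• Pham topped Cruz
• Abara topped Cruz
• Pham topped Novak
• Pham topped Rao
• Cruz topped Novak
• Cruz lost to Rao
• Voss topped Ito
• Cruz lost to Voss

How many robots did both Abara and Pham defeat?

Abara beat: Cruz, Ito, Hale, Rao, Pham, Novak, Endo, Voss.
Pham beat: Cruz, Ito, Hale, Rao, Novak, Voss.
Both beat: Cruz, Ito, Hale, Rao, Novak, Voss — 6.

6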